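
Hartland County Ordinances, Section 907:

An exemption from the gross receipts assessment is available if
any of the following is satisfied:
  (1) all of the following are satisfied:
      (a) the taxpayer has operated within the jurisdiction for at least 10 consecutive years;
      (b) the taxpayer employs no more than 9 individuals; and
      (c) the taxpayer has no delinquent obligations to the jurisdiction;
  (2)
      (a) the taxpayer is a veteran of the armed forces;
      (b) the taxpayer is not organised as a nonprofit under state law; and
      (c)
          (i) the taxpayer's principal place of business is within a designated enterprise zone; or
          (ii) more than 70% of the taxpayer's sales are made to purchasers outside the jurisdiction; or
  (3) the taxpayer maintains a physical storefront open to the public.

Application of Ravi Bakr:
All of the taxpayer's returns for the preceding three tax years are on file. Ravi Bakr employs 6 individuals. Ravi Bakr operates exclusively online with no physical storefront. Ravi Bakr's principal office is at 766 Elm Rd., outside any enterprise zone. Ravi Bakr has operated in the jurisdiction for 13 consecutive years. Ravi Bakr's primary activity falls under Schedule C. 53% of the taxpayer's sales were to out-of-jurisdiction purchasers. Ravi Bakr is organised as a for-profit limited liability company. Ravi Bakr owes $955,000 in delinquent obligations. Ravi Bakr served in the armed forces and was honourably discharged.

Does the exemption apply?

No — not exempt.

(a) ≥ 10 yrs in jurisdiction — holds.
(b) ≤ 9 employees — met.
(c) no delinquency — not met.
(1) = T AND T AND F = false.
(a) veteran — holds.
(b) not (nonprofit) — holds.
(i) in enterprise zone — not satisfied.
(ii) >70% out-of-jur. sales — fails.
So (c) is not satisfied (F OR F).
(2) = T AND T AND F = false.
(3) has storefront — fails.
Overall: F OR F OR F → false.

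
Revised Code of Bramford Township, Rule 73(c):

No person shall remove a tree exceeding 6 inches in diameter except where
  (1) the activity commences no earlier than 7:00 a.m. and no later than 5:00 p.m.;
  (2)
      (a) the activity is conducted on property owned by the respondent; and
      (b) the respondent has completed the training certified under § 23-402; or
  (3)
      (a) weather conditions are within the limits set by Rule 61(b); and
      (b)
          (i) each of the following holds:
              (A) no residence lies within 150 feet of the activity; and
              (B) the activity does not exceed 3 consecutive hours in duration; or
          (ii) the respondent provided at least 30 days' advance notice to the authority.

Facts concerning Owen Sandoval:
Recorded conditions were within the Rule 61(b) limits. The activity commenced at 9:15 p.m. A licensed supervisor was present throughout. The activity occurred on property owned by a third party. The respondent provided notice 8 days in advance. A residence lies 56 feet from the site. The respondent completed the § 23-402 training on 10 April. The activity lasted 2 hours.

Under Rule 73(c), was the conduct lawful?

(1) start within hours — fails.
(a) own property — not met.
(b) training certified — met.
So (2) is not satisfied (F AND T).
(a) weather ok — met.
(A) no residence in 150 ft — not met.
(B) ≤ 3 hrs duration — satisfied.
(i) = F AND T = false.
(ii) ≥30 days' notice — not satisfied.
So (b) is not satisfied (F OR F).
(3): T AND F → false.
Overall: F OR F OR F → false.

No — unlawful.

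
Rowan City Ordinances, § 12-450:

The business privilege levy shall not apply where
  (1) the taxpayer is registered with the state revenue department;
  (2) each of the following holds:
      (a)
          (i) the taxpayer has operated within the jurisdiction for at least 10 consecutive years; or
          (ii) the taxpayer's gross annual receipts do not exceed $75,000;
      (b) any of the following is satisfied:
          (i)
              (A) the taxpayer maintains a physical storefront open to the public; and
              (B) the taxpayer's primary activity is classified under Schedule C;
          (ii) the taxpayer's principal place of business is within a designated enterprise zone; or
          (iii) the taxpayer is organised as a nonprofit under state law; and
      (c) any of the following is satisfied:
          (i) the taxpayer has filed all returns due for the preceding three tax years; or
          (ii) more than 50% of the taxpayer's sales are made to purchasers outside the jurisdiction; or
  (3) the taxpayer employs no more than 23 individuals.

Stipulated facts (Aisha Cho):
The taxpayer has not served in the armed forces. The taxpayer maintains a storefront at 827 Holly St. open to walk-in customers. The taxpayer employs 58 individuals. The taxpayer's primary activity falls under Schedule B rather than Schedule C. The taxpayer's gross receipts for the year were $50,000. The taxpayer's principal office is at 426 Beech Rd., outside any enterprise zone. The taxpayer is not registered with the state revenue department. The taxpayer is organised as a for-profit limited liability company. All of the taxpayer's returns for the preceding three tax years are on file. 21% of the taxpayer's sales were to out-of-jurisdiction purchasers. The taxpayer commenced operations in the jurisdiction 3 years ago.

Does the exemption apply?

No — not exempt.

(1) state-registered — not satisfied.
(i) ≥ 10 yrs in jurisdiction — not satisfied.
(ii) receipts ≤ $75,000 — satisfied.
So (a) is satisfied (F OR T).
(A) has storefront — satisfied.
(B) Schedule C activity — fails.
So (i) is not satisfied (T AND F).
(ii) in enterprise zone — not met.
(iii) nonprofit — not satisfied.
(b) = F OR F OR F = false.
(i) returns current — holds.
(ii) >50% out-of-jur. sales — not met.
So (c) is satisfied (T OR F).
So (2) is not satisfied (T AND F AND T).
(3) ≤ 23 employees — not met.
So Overall is not satisfied (F OR F OR F).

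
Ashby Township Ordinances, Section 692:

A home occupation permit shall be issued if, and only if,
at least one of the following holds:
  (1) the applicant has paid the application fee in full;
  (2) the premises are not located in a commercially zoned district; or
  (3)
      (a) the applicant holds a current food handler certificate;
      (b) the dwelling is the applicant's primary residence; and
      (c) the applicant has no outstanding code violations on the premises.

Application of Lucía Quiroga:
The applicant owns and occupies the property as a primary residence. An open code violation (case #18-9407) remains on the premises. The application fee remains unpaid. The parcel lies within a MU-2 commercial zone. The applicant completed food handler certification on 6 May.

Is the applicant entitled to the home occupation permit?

No — denied.

(1) fee paid — not met.
(2) not (commercially zoned) — not met.
(a) food handler cert. — met.
(b) primary residence — met.
(c) no code violations — not satisfied.
So (3) is not satisfied (T AND T AND F).
Overall: F OR F OR F → false.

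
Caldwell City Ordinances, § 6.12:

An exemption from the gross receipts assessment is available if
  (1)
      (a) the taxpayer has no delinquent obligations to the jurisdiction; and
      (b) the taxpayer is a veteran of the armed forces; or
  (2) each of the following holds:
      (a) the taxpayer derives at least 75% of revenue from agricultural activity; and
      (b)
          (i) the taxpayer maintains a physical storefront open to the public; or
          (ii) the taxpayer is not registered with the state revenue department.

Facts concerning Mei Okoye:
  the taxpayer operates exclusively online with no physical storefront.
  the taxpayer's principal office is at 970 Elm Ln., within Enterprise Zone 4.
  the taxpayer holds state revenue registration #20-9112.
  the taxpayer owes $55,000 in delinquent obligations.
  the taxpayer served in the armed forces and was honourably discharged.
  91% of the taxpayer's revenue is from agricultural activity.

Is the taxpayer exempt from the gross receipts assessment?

(a) no delinquency — not met.
(b) veteran — holds.
(1) = F AND T = false.
(a) ≥75% agricultural — met.
(i) has storefront — fails.
(ii) not (state-registered) — fails.
So (b) is not satisfied (F OR F).
(2) = T AND F = false.
Overall: F OR F → false.

No — not exempt.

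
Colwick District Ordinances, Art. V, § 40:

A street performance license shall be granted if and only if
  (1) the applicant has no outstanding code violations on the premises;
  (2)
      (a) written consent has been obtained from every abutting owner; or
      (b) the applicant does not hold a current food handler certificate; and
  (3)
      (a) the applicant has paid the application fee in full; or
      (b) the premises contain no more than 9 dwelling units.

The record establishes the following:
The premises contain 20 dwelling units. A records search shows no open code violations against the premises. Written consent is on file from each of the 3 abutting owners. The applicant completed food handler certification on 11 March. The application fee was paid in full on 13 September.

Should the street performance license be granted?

Yes — granted.

(1) no code violations — met.
(a) all abutters consent — holds.
(b) not (food handler cert.) — not met.
(2) = T OR F = true.
(a) fee paid — met.
(b) ≤ 9 units — not satisfied.
(3): T OR F → true.
So Overall is satisfied (T AND T AND T).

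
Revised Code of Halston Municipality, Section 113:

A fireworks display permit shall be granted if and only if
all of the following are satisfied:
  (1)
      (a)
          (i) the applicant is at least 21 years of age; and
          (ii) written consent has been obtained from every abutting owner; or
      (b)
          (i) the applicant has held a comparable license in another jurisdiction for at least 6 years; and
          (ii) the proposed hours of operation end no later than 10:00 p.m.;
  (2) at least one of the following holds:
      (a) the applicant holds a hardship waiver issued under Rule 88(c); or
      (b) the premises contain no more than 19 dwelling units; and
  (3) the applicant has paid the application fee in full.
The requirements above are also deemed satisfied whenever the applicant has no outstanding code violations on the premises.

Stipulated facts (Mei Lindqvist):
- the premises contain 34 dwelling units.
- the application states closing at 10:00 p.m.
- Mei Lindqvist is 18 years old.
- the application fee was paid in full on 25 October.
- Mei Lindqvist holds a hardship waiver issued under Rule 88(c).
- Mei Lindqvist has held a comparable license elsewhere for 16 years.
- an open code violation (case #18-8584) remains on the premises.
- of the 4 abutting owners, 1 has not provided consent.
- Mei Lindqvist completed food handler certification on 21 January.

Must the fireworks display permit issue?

(i) age ≥ 21 — not satisfied.
(ii) all abutters consent — fails.
(a): F AND F → false.
(i) prior license ≥ 6 yr — satisfied.
(ii) closes by 10 p.m. — met.
So (b) is satisfied (T AND T).
(1) = F OR T = true.
(a) hardship waiver — satisfied.
(b) ≤ 19 units — fails.
So (2) is satisfied (T OR F).
(3) fee paid — holds.
Overall = T AND T AND T = true.
Exception (no code violations) — not satisfied.
Result: main true OR exception false → true.

Yes — granted.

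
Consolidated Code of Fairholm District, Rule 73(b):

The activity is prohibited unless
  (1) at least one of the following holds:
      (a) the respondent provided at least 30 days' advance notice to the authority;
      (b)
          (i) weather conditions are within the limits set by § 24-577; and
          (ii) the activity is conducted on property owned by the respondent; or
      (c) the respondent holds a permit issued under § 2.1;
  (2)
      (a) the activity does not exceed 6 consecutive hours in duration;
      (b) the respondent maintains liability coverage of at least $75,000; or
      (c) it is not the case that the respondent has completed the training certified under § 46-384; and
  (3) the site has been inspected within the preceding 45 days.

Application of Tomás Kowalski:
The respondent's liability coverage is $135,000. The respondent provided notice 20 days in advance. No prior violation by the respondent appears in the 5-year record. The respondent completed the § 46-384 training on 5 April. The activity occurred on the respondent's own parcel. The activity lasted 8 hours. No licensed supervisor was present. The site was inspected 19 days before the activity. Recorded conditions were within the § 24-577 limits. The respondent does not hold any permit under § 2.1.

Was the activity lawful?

Yes — lawful.

(a) ≥30 days' notice — not met.
(i) weather ok — holds.
(ii) own property — met.
(b) = T AND T = true.
(c) holds permit — not met.
So (1) is satisfied (F OR T OR F).
(a) ≤ 6 hrs duration — not met.
(b) coverage ≥ $75,000 — met.
(c) not (training certified) — not met.
(2): F OR T OR F → true.
(3) site inspected — holds.
Overall = T AND T AND T = true.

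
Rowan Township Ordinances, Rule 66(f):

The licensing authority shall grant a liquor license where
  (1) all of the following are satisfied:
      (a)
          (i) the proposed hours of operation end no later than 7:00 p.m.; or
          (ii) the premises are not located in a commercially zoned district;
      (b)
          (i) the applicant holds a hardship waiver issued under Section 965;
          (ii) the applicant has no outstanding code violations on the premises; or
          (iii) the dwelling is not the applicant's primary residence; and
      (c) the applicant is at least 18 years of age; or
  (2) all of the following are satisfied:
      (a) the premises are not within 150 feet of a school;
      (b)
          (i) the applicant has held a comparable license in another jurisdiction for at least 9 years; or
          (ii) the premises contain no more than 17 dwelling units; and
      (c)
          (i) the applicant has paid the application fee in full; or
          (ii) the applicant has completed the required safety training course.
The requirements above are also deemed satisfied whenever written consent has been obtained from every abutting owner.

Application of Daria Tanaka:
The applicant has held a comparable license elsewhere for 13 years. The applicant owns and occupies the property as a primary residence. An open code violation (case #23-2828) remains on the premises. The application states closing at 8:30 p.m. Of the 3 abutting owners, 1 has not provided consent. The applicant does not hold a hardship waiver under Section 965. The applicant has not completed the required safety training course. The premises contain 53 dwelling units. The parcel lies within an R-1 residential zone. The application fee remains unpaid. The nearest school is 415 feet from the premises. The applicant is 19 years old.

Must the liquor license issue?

(i) closes by 7 p.m. — not met.
(ii) not (commercially zoned) — satisfied.
So (a) is satisfied (F OR T).
(i) hardship waiver — not satisfied.
(ii) no code violations — not satisfied.
(iii) not (primary residence) — fails.
(b): F OR F OR F → false.
(c) age ≥ 18 — met.
So (1) is not satisfied (T AND F AND T).
(a) ≥150 ft from school — satisfied.
(i) prior license ≥ 9 yr — holds.
(ii) ≤ 17 units — not satisfied.
(b) = T OR F = true.
(i) fee paid — not met.
(ii) safety training — fails.
(c) = F OR F = false.
(2) = T AND T AND F = false.
So Overall is not satisfied (F OR F).
Exception (all abutters consent) — not satisfied.
Result: main false OR exception false → false.

No — denied.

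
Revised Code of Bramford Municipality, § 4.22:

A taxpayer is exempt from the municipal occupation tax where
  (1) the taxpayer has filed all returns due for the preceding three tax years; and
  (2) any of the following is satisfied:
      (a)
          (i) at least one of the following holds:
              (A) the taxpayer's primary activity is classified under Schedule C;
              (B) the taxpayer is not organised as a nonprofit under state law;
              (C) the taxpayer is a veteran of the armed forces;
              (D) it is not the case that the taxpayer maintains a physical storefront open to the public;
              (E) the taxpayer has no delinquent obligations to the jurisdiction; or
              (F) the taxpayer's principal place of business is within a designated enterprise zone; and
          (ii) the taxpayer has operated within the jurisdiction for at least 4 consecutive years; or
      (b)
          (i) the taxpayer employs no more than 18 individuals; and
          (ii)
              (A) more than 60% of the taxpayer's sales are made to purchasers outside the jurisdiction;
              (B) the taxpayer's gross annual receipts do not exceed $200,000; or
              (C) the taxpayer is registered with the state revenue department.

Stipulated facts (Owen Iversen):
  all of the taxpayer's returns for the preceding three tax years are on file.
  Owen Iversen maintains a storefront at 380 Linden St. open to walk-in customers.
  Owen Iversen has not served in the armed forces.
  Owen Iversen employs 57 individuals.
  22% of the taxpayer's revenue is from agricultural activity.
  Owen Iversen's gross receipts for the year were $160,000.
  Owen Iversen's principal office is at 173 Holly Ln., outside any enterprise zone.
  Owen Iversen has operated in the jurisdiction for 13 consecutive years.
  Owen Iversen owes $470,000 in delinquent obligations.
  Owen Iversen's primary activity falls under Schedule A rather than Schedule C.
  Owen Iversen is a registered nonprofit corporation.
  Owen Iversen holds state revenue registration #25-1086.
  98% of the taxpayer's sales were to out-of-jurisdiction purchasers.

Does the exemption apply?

No — not exempt.

(1) returns current — met.
(A) Schedule C activity — fails.
(B) not (nonprofit) — fails.
(C) veteran — not met.
(D) not (has storefront) — not met.
(E) no delinquency — not met.
(F) in enterprise zone — not satisfied.
(i): F OR F OR F OR F OR F OR F → false.
(ii) ≥ 4 yrs in jurisdiction — met.
(a) = F AND T = false.
(i) ≤ 18 employees — not met.
(A) >60% out-of-jur. sales — satisfied.
(B) receipts ≤ $200,000 — holds.
(C) state-registered — holds.
(ii): T OR T OR T → true.
(b): F AND T → false.
So (2) is not satisfied (F OR F).
Overall: T AND F → false.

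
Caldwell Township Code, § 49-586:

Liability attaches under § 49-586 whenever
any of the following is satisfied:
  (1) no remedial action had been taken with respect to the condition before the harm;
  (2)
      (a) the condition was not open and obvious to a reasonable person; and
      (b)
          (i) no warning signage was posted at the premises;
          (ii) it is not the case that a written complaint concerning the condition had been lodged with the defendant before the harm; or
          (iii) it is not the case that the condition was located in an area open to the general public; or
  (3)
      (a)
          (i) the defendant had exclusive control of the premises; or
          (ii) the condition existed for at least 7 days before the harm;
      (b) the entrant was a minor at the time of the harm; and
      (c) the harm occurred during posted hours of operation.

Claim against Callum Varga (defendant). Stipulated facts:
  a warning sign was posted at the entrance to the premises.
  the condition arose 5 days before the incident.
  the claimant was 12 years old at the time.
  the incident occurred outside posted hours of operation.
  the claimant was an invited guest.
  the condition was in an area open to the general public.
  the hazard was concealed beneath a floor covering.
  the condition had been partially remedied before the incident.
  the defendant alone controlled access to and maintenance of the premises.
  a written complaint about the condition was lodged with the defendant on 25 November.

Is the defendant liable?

(1) no remedial action — not met.
(a) not open/obvious — holds.
(i) no signage posted — not satisfied.
(ii) not (complaint lodged) — not satisfied.
(iii) not (public area) — fails.
(b): F OR F OR F → false.
So (2) is not satisfied (T AND F).
(i) exclusive control — satisfied.
(ii) condition ≥7 days old — not satisfied.
(a) = T OR F = true.
(b) entrant a minor — met.
(c) during posted hours — fails.
So (3) is not satisfied (T AND T AND F).
Overall = F OR F OR F = false.

No — not liable.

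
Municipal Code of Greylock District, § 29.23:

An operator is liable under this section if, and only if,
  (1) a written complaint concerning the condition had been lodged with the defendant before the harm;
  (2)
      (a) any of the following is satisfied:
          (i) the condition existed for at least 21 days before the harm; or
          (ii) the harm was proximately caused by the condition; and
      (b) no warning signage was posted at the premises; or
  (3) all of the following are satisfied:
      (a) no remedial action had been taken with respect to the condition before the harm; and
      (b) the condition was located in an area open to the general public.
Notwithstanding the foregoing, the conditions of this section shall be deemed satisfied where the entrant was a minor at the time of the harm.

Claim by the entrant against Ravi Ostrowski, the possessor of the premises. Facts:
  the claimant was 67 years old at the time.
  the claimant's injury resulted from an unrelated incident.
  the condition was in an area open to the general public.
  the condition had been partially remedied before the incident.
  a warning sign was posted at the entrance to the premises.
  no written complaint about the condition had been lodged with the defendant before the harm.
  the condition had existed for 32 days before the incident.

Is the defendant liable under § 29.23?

No — not liable.

(1) complaint lodged — not satisfied.
(i) condition ≥21 days old — satisfied.
(ii) proximate cause — not met.
(a) = T OR F = true.
(b) no signage posted — fails.
(2) = T AND F = false.
(a) no remedial action — fails.
(b) public area — holds.
(3): F AND T → false.
So Overall is not satisfied (F OR F OR F).
Exception (entrant a minor) — not satisfied.
Result: main false OR exception false → false.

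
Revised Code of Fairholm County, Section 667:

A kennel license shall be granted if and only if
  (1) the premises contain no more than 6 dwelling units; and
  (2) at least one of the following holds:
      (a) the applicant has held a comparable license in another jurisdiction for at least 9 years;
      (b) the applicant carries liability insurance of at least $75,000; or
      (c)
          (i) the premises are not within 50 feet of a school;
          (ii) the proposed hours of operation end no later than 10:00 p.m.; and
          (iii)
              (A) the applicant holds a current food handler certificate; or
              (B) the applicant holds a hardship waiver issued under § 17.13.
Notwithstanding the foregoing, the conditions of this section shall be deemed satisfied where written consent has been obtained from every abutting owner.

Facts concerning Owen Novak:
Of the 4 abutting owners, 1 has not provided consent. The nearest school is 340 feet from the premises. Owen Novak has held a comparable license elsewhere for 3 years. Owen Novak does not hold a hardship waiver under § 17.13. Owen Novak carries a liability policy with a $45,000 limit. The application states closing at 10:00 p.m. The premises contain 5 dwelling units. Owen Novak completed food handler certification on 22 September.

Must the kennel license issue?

(1) ≤ 6 units — holds.
(a) prior license ≥ 9 yr — fails.
(b) insurance ≥ $75,000 — not met.
(i) ≥50 ft from school — satisfied.
(ii) closes by 10 p.m. — met.
(A) food handler cert. — satisfied.
(B) hardship waiver — fails.
(iii) = T OR F = true.
(c) = T AND T AND T = true.
(2): F OR F OR T → true.
Overall: T AND T → true.
Exception (all abutters consent) — not satisfied.
Result: main true OR exception false → true.

Yes — granted.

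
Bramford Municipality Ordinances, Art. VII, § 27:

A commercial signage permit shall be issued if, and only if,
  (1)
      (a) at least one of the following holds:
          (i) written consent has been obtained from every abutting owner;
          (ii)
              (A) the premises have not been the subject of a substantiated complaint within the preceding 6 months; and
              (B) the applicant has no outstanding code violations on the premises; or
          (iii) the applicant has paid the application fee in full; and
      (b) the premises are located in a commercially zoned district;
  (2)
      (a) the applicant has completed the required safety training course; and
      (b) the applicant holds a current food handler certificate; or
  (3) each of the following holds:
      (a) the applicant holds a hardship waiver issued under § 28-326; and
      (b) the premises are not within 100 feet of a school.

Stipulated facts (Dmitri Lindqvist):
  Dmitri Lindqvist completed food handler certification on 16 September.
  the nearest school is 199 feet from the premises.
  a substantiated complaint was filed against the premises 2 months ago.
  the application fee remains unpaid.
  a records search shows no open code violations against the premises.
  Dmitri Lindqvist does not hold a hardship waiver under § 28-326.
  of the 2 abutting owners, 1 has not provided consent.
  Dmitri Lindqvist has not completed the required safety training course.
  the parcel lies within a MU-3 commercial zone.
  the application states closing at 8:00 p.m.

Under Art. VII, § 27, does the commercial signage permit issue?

No — denied.

(i) all abutters consent — not met.
(A) no complaint in 6 mo. — not met.
(B) no code violations — holds.
(ii): F AND T → false.
(iii) fee paid — fails.
(a) = F OR F OR F = false.
(b) commercially zoned — met.
So (1) is not satisfied (F AND T).
(a) safety training — fails.
(b) food handler cert. — met.
(2): F AND T → false.
(a) hardship waiver — not met.
(b) ≥100 ft from school — met.
(3) = F AND T = false.
So Overall is not satisfied (F OR F OR F).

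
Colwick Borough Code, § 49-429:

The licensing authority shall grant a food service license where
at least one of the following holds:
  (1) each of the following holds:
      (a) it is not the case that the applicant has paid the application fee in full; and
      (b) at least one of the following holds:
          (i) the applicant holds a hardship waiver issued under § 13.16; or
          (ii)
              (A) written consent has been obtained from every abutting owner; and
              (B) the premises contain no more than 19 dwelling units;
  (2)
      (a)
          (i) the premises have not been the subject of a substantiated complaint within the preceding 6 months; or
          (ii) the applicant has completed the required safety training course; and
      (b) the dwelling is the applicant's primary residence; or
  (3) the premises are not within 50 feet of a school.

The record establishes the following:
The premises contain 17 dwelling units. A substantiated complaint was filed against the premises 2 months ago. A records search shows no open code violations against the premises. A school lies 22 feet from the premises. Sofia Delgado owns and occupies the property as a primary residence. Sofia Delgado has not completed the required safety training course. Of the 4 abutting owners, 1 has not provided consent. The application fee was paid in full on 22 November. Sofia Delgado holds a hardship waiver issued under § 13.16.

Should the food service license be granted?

No — denied.

(a) not (fee paid) — not satisfied.
(i) hardship waiver — holds.
(A) all abutters consent — not satisfied.
(B) ≤ 19 units — satisfied.
So (ii) is not satisfied (F AND T).
(b): T OR F → true.
(1): F AND T → false.
(i) no complaint in 6 mo. — not met.
(ii) safety training — fails.
So (a) is not satisfied (F OR F).
(b) primary residence — met.
So (2) is not satisfied (F AND T).
(3) ≥50 ft from school — not satisfied.
So Overall is not satisfied (F OR F OR F).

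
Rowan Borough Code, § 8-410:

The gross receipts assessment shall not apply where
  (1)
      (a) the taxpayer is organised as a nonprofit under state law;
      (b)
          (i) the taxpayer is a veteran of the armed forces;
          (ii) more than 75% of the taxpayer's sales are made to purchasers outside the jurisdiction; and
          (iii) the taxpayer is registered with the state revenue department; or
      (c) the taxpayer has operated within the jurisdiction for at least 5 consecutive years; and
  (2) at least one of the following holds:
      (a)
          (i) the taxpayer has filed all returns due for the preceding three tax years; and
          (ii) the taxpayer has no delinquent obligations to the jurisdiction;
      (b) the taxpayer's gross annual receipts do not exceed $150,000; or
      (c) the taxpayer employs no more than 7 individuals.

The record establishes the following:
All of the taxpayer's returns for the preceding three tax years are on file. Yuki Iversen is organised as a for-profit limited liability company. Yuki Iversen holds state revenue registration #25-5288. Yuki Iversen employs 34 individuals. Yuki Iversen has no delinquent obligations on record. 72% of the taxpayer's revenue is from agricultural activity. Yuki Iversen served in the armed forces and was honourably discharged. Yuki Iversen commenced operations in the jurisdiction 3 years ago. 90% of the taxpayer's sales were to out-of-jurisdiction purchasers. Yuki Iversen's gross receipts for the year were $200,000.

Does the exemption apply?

Yes — exempt.

(a) nonprofit — not satisfied.
(i) veteran — satisfied.
(ii) >75% out-of-jur. sales — holds.
(iii) state-registered — met.
So (b) is satisfied (T AND T AND T).
(c) ≥ 5 yrs in jurisdiction — not met.
(1) = F OR T OR F = true.
(i) returns current — satisfied.
(ii) no delinquency — met.
(a) = T AND T = true.
(b) receipts ≤ $150,000 — not satisfied.
(c) ≤ 7 employees — not met.
(2): T OR F OR F → true.
So Overall is satisfied (T AND T).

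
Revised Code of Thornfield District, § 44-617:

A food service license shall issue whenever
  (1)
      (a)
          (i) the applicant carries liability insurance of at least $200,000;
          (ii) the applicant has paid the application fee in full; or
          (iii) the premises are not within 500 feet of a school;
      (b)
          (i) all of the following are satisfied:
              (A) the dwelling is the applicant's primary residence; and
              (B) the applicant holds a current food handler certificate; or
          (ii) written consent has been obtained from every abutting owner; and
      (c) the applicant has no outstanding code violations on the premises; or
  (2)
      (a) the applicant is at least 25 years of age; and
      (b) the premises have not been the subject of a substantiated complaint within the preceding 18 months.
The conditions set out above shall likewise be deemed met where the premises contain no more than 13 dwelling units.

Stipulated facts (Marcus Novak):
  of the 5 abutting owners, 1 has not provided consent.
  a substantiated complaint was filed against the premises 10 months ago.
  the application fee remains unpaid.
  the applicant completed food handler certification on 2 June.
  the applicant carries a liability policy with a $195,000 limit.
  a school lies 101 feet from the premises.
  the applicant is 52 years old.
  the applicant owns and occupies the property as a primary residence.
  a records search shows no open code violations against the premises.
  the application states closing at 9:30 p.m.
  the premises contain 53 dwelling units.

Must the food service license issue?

(i) insurance ≥ $200,000 — not met.
(ii) fee paid — not met.
(iii) ≥500 ft from school — not met.
(a): F OR F OR F → false.
(A) primary residence — met.
(B) food handler cert. — holds.
(i): T AND T → true.
(ii) all abutters consent — fails.
So (b) is satisfied (T OR F).
(c) no code violations — met.
(1): F AND T AND T → false.
(a) age ≥ 25 — satisfied.
(b) no complaint in 18 mo. — not met.
(2): T AND F → false.
So Overall is not satisfied (F OR F).
Exception (≤ 13 units) — not satisfied.
Result: main false OR exception false → false.

No — denied.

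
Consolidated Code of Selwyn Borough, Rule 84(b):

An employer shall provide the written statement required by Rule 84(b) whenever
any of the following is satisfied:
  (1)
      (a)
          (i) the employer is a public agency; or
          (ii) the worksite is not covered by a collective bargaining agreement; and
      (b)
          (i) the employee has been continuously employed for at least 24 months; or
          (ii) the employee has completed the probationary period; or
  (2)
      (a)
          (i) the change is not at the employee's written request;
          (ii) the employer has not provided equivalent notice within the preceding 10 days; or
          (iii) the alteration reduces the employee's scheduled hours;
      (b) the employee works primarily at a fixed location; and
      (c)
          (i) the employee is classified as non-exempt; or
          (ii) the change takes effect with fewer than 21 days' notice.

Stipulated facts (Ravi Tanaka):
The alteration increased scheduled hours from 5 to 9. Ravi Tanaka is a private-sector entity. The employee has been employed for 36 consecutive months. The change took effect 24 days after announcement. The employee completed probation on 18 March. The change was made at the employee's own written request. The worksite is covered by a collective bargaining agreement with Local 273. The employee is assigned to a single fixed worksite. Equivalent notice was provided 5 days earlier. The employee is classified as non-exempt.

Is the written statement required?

No — not required.

(i) public agency — fails.
(ii) no CBA — not met.
(a): F OR F → false.
(i) tenure ≥ 24 mo. — holds.
(ii) past probation — satisfied.
(b) = T OR T = true.
So (1) is not satisfied (F AND T).
(i) not employee-requested — not met.
(ii) no recent notice — fails.
(iii) hours reduced — not met.
(a): F OR F OR F → false.
(b) fixed location — satisfied.
(i) non-exempt — holds.
(ii) < 21 days' notice — fails.
So (c) is satisfied (T OR F).
So (2) is not satisfied (F AND T AND T).
So Overall is not satisfied (F OR F).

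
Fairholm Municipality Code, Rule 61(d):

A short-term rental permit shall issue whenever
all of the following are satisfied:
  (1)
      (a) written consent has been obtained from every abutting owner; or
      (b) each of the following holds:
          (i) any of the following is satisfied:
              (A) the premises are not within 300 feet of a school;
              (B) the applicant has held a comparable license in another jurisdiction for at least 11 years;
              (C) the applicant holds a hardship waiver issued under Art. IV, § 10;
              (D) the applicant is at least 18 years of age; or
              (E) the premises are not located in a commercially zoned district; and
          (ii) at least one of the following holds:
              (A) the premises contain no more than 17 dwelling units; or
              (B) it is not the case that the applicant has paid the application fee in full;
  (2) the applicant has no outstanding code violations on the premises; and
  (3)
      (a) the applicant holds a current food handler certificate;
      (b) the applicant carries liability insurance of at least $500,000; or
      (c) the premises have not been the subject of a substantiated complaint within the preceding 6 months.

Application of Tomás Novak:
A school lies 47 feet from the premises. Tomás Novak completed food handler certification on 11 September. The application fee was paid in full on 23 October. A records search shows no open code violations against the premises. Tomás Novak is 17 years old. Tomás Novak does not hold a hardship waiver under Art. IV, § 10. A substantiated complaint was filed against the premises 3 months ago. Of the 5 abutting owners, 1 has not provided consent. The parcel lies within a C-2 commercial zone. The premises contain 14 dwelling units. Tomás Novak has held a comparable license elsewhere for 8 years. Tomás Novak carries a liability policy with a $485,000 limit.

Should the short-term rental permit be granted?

(a) all abutters consent — not satisfied.
(A) ≥300 ft from school — fails.
(B) prior license ≥ 11 yr — not met.
(C) hardship waiver — not met.
(D) age ≥ 18 — fails.
(E) not (commercially zoned) — not satisfied.
(i): F OR F OR F OR F OR F → false.
(A) ≤ 17 units — holds.
(B) not (fee paid) — not met.
(ii): T OR F → true.
(b) = F AND T = false.
So (1) is not satisfied (F OR F).
(2) no code violations — holds.
(a) food handler cert. — met.
(b) insurance ≥ $500,000 — fails.
(c) no complaint in 6 mo. — not satisfied.
So (3) is satisfied (T OR F OR F).
Overall: F AND T AND T → false.

No — denied.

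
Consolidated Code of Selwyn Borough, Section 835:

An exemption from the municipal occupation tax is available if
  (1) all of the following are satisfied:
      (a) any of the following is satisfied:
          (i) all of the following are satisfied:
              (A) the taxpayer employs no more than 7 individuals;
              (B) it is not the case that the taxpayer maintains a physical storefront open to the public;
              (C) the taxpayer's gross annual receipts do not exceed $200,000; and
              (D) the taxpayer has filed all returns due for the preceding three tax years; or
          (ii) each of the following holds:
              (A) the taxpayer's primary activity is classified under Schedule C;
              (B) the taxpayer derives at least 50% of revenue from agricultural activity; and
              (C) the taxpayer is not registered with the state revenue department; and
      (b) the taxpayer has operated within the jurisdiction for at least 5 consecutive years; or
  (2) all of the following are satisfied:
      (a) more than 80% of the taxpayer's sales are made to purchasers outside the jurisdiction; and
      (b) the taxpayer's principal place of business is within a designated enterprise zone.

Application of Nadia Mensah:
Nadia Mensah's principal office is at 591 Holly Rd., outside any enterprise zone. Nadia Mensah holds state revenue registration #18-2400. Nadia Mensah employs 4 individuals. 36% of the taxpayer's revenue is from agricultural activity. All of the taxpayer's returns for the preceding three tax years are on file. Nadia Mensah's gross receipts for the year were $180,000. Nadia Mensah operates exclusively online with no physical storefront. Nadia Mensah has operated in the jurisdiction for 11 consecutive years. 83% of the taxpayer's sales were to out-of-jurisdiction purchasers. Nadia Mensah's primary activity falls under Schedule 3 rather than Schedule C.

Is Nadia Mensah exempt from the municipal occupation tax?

Yes — exempt.

(A) ≤ 7 employees — met.
(B) not (has storefront) — holds.
(C) receipts ≤ $200,000 — met.
(D) returns current — satisfied.
So (i) is satisfied (T AND T AND T AND T).
(A) Schedule C activity — fails.
(B) ≥50% agricultural — not met.
(C) not (state-registered) — fails.
So (ii) is not satisfied (F AND F AND F).
(a) = T OR F = true.
(b) ≥ 5 yrs in jurisdiction — holds.
(1) = T AND T = true.
(a) >80% out-of-jur. sales — holds.
(b) in enterprise zone — fails.
(2): T AND F → false.
So Overall is satisfied (T OR F).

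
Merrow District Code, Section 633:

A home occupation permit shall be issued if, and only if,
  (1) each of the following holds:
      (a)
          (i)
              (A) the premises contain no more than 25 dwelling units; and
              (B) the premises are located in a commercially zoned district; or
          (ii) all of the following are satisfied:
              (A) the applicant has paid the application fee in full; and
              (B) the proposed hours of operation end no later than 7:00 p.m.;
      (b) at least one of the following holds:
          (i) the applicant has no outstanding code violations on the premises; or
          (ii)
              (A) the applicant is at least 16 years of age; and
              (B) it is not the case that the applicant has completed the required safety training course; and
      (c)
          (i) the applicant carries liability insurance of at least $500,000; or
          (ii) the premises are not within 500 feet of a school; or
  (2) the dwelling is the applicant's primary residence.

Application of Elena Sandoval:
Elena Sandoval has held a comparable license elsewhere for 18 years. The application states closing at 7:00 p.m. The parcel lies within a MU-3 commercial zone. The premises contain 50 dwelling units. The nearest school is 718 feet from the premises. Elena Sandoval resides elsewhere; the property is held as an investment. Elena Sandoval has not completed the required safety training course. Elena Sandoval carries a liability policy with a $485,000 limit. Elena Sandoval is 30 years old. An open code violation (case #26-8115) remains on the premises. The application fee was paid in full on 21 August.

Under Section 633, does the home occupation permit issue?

Yes — granted.

(A) ≤ 25 units — not met.
(B) commercially zoned — met.
(i) = F AND T = false.
(A) fee paid — satisfied.
(B) closes by 7 p.m. — met.
So (ii) is satisfied (T AND T).
So (a) is satisfied (F OR T).
(i) no code violations — not met.
(A) age ≥ 16 — met.
(B) not (safety training) — holds.
(ii) = T AND T = true.
So (b) is satisfied (F OR T).
(i) insurance ≥ $500,000 — fails.
(ii) ≥500 ft from school — holds.
So (c) is satisfied (F OR T).
So (1) is satisfied (T AND T AND T).
(2) primary residence — not satisfied.
So Overall is satisfied (T OR F).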